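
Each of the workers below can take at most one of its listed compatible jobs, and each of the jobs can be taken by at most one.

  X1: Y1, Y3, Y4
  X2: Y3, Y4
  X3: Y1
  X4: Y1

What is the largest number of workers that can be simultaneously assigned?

3

Unit-capacity flow: source→left, listed edges, right→sink; max matching = max flow.
Augmenting path X1→Y1 (+1); matched 1.
Augmenting path X2→Y3 (+1); matched 2.
Augmenting path X3→Y1→X1→Y4 (+1); matched 3.
No augmenting path remains; maximum matching = 3.
König certificate: {X1, X2, Y1} is a vertex cover of size 3 (every listed pair touches it), so no matching can be larger.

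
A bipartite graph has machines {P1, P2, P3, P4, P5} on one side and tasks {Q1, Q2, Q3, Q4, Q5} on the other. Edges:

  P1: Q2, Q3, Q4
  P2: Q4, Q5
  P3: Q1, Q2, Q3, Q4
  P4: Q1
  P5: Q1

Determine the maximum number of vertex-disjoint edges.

4

Unit-capacity flow: source→left, listed edges, right→sink; max matching = max flow.
Augmenting path P1→Q2 (+1); matched 1.
Augmenting path P2→Q4 (+1); matched 2.
Augmenting path P3→Q1 (+1); matched 3.
Augmenting path P4→Q1→P3→Q3 (+1); matched 4.
No augmenting path remains; maximum matching = 4.
König certificate: {P1, P2, P3, Q1} is a vertex cover of size 4 (every listed pair touches it), so no matching can be larger.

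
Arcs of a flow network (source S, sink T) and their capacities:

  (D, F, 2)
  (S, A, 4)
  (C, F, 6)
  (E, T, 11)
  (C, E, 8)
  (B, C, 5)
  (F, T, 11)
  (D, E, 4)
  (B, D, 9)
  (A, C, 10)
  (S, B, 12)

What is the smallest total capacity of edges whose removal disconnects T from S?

Augment S→A→C→E→T: bottleneck 4, flow now 4.
Augment S→B→C→E→T: bottleneck 4, flow now 8.
Augment S→B→C→F→T: bottleneck 1, flow now 9.
Augment S→B→D→E→T: bottleneck 3, flow now 12.
Augment S→B→D→F→T: bottleneck 2, flow now 14.
Augment S→B→D→E→C→F→T: bottleneck 1, flow now 15. (uses reverse residual edge)
No augmenting path remains; maximum flow = 15.
By max-flow min-cut, the minimum cut capacity equals the max flow.
In the residual graph, reachable from S: {S, B, D}.
Min-cut edges: S→A (4), B→C (5), D→E (4), D→F (2); capacity 4 + 5 + 4 + 2 = 15.

15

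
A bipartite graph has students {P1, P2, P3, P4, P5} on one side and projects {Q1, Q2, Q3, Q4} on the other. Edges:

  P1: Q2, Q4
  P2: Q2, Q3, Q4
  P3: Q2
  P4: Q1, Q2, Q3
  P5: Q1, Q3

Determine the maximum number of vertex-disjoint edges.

Unit-capacity flow: source→left, listed edges, right→sink; max matching = max flow.
Augmenting path P1→Q2 (+1); matched 1.
Augmenting path P2→Q3 (+1); matched 2.
Augmenting path P4→Q1 (+1); matched 3.
Augmenting path P3→Q2→P1→Q4 (+1); matched 4.
No augmenting path remains; maximum matching = 4.
König certificate: {Q1, Q2, Q3, Q4} is a vertex cover of size 4 (every listed pair touches it), so no matching can be larger.

4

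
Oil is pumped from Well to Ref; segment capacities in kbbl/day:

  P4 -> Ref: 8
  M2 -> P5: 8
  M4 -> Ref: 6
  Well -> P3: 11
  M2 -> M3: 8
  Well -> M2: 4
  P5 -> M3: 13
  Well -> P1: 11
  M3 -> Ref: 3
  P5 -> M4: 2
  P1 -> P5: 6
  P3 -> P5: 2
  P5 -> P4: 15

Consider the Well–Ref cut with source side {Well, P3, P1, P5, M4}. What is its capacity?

Edges leaving {Well, P3, P1, P5, M4}: Well→M2 (4), P5→P4 (15), P5→M3 (13), M4→Ref (6).
Cut capacity = 4 + 15 + 13 + 6 = 38.

38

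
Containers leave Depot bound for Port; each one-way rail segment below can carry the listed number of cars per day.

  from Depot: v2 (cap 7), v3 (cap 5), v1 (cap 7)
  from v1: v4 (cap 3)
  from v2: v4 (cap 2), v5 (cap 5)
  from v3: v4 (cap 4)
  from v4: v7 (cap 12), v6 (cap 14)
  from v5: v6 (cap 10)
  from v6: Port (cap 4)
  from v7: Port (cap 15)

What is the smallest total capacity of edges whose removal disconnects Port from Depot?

13

Augment Depot→v1→v4→v6→Port: bottleneck 3, flow now 3.
Augment Depot→v2→v4→v6→Port: bottleneck 1, flow now 4.
Augment Depot→v2→v4→v7→Port: bottleneck 1, flow now 5.
Augment Depot→v3→v4→v7→Port: bottleneck 4, flow now 9.
Augment Depot→v2→v5→v6→v4→v7→Port: bottleneck 4, flow now 13. (uses reverse residual edge)
No augmenting path remains; maximum flow = 13.
By max-flow min-cut, the minimum cut capacity equals the max flow.
In the residual graph, reachable from Depot: {Depot, v1, v2, v3, v5, v6}.
Min-cut edges: v1→v4 (3), v2→v4 (2), v3→v4 (4), v6→Port (4); capacity 3 + 2 + 4 + 4 = 13.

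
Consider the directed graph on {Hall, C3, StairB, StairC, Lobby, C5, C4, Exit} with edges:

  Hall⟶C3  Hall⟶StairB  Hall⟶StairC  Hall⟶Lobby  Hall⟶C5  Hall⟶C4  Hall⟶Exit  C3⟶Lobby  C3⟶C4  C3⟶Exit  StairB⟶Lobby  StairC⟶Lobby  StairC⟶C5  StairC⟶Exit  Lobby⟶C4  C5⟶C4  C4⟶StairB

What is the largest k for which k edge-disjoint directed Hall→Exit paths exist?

3

Assign every edge capacity 1; by Menger, the answer equals the max flow.
Path Hall→Exit (+1); total 1.
Path Hall→C3→Exit (+1); total 2.
Path Hall→StairC→Exit (+1); total 3.
No residual Hall→Exit path; max flow = 3.
Certifying cut of size 3: {Hall→C3, Hall→Exit, Hall→StairC}.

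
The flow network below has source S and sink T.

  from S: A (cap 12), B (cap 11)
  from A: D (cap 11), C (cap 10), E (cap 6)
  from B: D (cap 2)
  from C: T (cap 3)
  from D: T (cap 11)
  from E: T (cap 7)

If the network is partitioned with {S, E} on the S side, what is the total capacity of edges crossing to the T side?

30

Edges leaving {S, E}: S→A (12), S→B (11), E→T (7).
Cut capacity = 12 + 11 + 7 = 30.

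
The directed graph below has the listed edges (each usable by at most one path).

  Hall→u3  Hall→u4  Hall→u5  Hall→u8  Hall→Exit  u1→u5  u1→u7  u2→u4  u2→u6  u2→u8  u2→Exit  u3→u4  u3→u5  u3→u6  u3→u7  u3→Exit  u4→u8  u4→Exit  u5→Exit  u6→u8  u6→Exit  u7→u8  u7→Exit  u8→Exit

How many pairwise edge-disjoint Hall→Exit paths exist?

Assign every edge capacity 1; by Menger, the answer equals the max flow.
Path Hall→Exit (+1); total 1.
Path Hall→u3→Exit (+1); total 2.
Path Hall→u4→Exit (+1); total 3.
Path Hall→u5→Exit (+1); total 4.
Path Hall→u8→Exit (+1); total 5.
No residual Hall→Exit path; max flow = 5.
Certifying cut of size 5: {Hall→Exit, Hall→u3, Hall→u4, Hall→u5, Hall→u8}.

5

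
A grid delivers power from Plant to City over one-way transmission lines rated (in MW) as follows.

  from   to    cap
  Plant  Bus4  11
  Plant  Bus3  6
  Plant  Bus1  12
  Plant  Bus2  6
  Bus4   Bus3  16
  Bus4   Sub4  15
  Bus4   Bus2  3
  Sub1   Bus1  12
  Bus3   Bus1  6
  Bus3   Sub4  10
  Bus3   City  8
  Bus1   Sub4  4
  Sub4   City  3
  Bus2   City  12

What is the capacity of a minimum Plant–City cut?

Augment Plant→Bus3→City: bottleneck 6, flow now 6.
Augment Plant→Bus2→City: bottleneck 6, flow now 12.
Augment Plant→Bus4→Bus3→City: bottleneck 2, flow now 14.
Augment Plant→Bus4→Sub4→City: bottleneck 3, flow now 17.
Augment Plant→Bus4→Bus2→City: bottleneck 3, flow now 20.
No augmenting path remains; maximum flow = 20.
By max-flow min-cut, the minimum cut capacity equals the max flow.
In the residual graph, reachable from Plant: {Plant, Bus4, Bus3, Bus1, Sub4}.
Min-cut edges: Plant→Bus2 (6), Bus4→Bus2 (3), Bus3→City (8), Sub4→City (3); capacity 6 + 3 + 8 + 3 = 20.

20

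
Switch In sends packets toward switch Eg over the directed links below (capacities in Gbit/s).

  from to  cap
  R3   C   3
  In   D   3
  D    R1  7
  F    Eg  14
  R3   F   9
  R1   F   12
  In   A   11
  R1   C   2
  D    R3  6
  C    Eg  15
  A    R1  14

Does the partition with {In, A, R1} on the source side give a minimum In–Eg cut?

Given cut capacity: 3 + 12 + 2 = 17.
Augment In→D→R3→F→Eg: bottleneck 3, flow now 3.
Augment In→A→R1→F→Eg: bottleneck 11, flow now 14.
No augmenting path remains; maximum flow = 14.
In the residual graph, reachable from In: {In}.
Min-cut edges: In→D (3), In→A (11); capacity 3 + 11 = 14.
Cut capacity 17 exceeds the max flow 14, so it is not minimum.

No — its capacity is 17, but the minimum cut has capacity 14.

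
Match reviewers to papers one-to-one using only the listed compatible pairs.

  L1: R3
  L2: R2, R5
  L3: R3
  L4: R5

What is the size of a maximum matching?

Unit-capacity flow: source→left, listed edges, right→sink; max matching = max flow.
Augmenting path L1→R3 (+1); matched 1.
Augmenting path L2→R2 (+1); matched 2.
Augmenting path L4→R5 (+1); matched 3.
No augmenting path remains; maximum matching = 3.
König certificate: {L2, L4, R3} is a vertex cover of size 3 (every listed pair touches it), so no matching can be larger.

3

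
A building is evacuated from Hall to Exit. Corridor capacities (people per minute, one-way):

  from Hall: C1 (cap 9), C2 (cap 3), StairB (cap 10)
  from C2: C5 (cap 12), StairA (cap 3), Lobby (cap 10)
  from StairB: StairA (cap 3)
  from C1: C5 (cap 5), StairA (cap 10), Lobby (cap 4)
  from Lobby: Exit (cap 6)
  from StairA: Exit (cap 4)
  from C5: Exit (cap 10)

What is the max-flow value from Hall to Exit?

Augment Hall→C2→Lobby→Exit: bottleneck 3, flow now 3.
Augment Hall→StairB→StairA→Exit: bottleneck 3, flow now 6.
Augment Hall→C1→Lobby→Exit: bottleneck 3, flow now 9.
Augment Hall→C1→StairA→Exit: bottleneck 1, flow now 10.
Augment Hall→C1→C5→Exit: bottleneck 5, flow now 15.
No augmenting path remains; maximum flow = 15.
In the residual graph, reachable from Hall: {Hall, StairB}.
Min-cut edges: Hall→C2 (3), Hall→C1 (9), StairB→StairA (3); capacity 3 + 9 + 3 = 15.
This cut is saturated, so no flow can exceed 15.

15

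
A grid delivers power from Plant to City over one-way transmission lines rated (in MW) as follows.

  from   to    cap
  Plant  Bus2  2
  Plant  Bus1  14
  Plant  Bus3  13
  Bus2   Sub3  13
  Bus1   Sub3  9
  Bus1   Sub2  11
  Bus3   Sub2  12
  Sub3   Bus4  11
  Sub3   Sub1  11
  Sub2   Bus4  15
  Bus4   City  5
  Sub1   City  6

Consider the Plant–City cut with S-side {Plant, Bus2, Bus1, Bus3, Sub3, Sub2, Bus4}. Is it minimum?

No — its capacity is 16, but the minimum cut has capacity 11.

Given cut capacity: 11 + 5 = 16.
Augment Plant→Bus2→Sub3→Bus4→City: bottleneck 2, flow now 2.
Augment Plant→Bus1→Sub3→Bus4→City: bottleneck 3, flow now 5.
Augment Plant→Bus1→Sub3→Sub1→City: bottleneck 6, flow now 11.
No augmenting path remains; maximum flow = 11.
In the residual graph, reachable from Plant: {Plant, Bus2, Bus1, Bus3, Sub3, Sub2, Bus4, Sub1}.
Min-cut edges: Bus4→City (5), Sub1→City (6); capacity 5 + 6 = 11.
Cut capacity 16 exceeds the max flow 11, so it is not minimum.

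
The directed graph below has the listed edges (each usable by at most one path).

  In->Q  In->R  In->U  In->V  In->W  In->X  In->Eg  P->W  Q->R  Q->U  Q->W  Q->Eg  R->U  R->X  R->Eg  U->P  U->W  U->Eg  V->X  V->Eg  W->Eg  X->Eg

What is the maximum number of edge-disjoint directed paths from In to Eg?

7

Assign every edge capacity 1; by Menger, the answer equals the max flow.
Path In→Eg (+1); total 1.
Path In→Q→Eg (+1); total 2.
Path In→R→Eg (+1); total 3.
Path In→U→Eg (+1); total 4.
Path In→V→Eg (+1); total 5.
Path In→W→Eg (+1); total 6.
Path In→X→Eg (+1); total 7.
No residual In→Eg path; max flow = 7.
Certifying cut of size 7: {In→Eg, In→Q, In→R, In→U, In→V, In→W, In→X}.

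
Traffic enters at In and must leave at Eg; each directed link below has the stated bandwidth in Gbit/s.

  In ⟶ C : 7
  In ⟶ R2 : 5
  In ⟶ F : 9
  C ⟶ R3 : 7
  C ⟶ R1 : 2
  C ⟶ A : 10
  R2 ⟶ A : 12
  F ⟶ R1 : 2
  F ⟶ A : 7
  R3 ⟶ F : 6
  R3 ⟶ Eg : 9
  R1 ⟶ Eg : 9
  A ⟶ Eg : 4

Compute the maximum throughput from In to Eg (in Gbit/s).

Augment In→C→R3→Eg: bottleneck 7, flow now 7.
Augment In→R2→A→Eg: bottleneck 4, flow now 11.
Augment In→F→R1→Eg: bottleneck 2, flow now 13.
No augmenting path remains; maximum flow = 13.
In the residual graph, reachable from In: {In, R2, F, A}.
Min-cut edges: In→C (7), F→R1 (2), A→Eg (4); capacity 7 + 2 + 4 = 13.
This cut is saturated, so no flow can exceed 13.

13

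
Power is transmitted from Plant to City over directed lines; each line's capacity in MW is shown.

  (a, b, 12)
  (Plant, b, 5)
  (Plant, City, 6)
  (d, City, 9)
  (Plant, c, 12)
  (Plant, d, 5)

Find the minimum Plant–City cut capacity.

Augment Plant→City: bottleneck 6, flow now 6.
Augment Plant→d→City: bottleneck 5, flow now 11.
No augmenting path remains; maximum flow = 11.
By max-flow min-cut, the minimum cut capacity equals the max flow.
In the residual graph, reachable from Plant: {Plant, b, c}.
Min-cut edges: Plant→d (5), Plant→City (6); capacity 5 + 6 = 11.

11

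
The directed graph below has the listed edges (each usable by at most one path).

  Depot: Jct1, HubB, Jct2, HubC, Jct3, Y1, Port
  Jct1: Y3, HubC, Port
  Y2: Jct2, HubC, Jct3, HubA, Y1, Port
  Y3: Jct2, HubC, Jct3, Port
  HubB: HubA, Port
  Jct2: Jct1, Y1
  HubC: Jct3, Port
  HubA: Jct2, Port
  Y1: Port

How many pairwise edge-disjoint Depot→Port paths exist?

Assign every edge capacity 1; by Menger, the answer equals the max flow.
Path Depot→Port (+1); total 1.
Path Depot→Jct1→Port (+1); total 2.
Path Depot→HubB→Port (+1); total 3.
Path Depot→HubC→Port (+1); total 4.
Path Depot→Y1→Port (+1); total 5.
Path Depot→Jct2→Jct1→Y3→Port (+1); total 6.
No residual Depot→Port path; max flow = 6.
Certifying cut of size 6: {Depot→HubB, Depot→HubC, Depot→Jct1, Depot→Jct2, Depot→Port, Depot→Y1}.

6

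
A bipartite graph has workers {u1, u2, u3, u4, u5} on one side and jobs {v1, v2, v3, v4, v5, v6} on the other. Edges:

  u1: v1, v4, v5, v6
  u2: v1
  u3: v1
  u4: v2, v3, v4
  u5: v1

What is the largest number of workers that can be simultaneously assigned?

Unit-capacity flow: source→left, listed edges, right→sink; max matching = max flow.
Augmenting path u1→v1 (+1); matched 1.
Augmenting path u4→v2 (+1); matched 2.
Augmenting path u2→v1→u1→v4 (+1); matched 3.
No augmenting path remains; maximum matching = 3.
König certificate: {u1, u4, v1} is a vertex cover of size 3 (every listed pair touches it), so no matching can be larger.

3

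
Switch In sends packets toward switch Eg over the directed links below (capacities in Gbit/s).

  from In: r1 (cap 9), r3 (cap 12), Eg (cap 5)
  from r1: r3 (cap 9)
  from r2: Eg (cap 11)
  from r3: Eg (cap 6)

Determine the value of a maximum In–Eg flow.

11

Augment In→Eg: bottleneck 5, flow now 5.
Augment In→r3→Eg: bottleneck 6, flow now 11.
No augmenting path remains; maximum flow = 11.
In the residual graph, reachable from In: {In, r1, r3}.
Min-cut edges: In→Eg (5), r3→Eg (6); capacity 5 + 6 = 11.
This cut is saturated, so no flow can exceed 11.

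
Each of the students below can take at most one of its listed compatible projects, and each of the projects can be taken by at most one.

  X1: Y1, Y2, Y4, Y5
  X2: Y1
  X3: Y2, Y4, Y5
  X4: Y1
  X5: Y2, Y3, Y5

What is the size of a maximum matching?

Unit-capacity flow: source→left, listed edges, right→sink; max matching = max flow.
Augmenting path X1→Y1 (+1); matched 1.
Augmenting path X3→Y2 (+1); matched 2.
Augmenting path X5→Y3 (+1); matched 3.
Augmenting path X2→Y1→X1→Y4 (+1); matched 4.
No augmenting path remains; maximum matching = 4.
König certificate: {X1, X3, X5, Y1} is a vertex cover of size 4 (every listed pair touches it), so no matching can be larger.

4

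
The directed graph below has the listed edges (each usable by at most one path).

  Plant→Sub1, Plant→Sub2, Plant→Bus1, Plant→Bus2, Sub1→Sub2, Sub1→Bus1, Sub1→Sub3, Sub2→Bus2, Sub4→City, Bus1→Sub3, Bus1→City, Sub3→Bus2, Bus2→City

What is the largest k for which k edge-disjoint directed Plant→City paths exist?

2

Assign every edge capacity 1; by Menger, the answer equals the max flow.
Path Plant→Bus1→City (+1); total 1.
Path Plant→Bus2→City (+1); total 2.
No residual Plant→City path; max flow = 2.
Certifying cut of size 2: {Bus1→City, Bus2→City}.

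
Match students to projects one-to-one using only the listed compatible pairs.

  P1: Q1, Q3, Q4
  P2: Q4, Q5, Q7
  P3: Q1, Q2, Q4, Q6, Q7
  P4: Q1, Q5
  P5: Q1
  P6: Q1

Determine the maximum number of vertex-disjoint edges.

5

Unit-capacity flow: source→left, listed edges, right→sink; max matching = max flow.
Augmenting path P1→Q1 (+1); matched 1.
Augmenting path P2→Q4 (+1); matched 2.
Augmenting path P3→Q2 (+1); matched 3.
Augmenting path P4→Q5 (+1); matched 4.
Augmenting path P5→Q1→P1→Q3 (+1); matched 5.
No augmenting path remains; maximum matching = 5.
König certificate: {P1, P2, P3, P4, Q1} is a vertex cover of size 5 (every listed pair touches it), so no matching can be larger.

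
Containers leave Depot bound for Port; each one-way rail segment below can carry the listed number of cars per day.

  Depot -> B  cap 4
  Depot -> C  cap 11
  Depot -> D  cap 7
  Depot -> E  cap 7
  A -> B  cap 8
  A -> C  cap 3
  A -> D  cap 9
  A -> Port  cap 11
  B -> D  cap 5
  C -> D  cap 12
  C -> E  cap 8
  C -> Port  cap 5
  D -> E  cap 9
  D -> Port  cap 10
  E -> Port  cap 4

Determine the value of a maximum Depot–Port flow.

Augment Depot→C→Port: bottleneck 5, flow now 5.
Augment Depot→D→Port: bottleneck 7, flow now 12.
Augment Depot→E→Port: bottleneck 4, flow now 16.
Augment Depot→B→D→Port: bottleneck 3, flow now 19.
No augmenting path remains; maximum flow = 19.
In the residual graph, reachable from Depot: {Depot, B, C, D, E}.
Min-cut edges: C→Port (5), D→Port (10), E→Port (4); capacity 5 + 10 + 4 = 19.
This cut is saturated, so no flow can exceed 19.

19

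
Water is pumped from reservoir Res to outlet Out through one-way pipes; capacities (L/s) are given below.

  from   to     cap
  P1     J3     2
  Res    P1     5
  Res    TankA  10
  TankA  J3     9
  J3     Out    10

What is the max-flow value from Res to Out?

10

Augment Res→P1→J3→Out: bottleneck 2, flow now 2.
Augment Res→TankA→J3→Out: bottleneck 8, flow now 10.
No augmenting path remains; maximum flow = 10.
In the residual graph, reachable from Res: {Res, P1, TankA, J3}.
Min-cut edges: J3→Out (10); capacity 10 = 10.
This cut is saturated, so no flow can exceed 10.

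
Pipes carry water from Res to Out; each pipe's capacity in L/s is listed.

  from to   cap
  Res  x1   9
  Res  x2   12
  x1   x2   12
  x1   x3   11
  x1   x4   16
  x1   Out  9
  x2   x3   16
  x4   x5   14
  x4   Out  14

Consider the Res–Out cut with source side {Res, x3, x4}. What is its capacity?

Edges leaving {Res, x3, x4}: Res→x1 (9), Res→x2 (12), x4→x5 (14), x4→Out (14).
Cut capacity = 9 + 12 + 14 + 14 = 49.

49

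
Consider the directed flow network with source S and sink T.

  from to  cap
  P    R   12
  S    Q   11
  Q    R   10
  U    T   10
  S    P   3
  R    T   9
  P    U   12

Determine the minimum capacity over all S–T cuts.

Augment S→P→R→T: bottleneck 3, flow now 3.
Augment S→Q→R→T: bottleneck 6, flow now 9.
Augment S→Q→R→P→U→T: bottleneck 3, flow now 12. (uses reverse residual edge)
No augmenting path remains; maximum flow = 12.
By max-flow min-cut, the minimum cut capacity equals the max flow.
In the residual graph, reachable from S: {S, Q, R}.
Min-cut edges: S→P (3), R→T (9); capacity 3 + 9 = 12.

12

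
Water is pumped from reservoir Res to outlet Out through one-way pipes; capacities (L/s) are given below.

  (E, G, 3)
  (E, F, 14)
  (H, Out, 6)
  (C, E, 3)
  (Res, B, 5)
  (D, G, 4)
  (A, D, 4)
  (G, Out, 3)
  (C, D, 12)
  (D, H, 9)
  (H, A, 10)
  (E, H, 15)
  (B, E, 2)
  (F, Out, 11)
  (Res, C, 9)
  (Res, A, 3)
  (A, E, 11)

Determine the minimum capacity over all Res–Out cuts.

Augment Res→A→D→G→Out: bottleneck 3, flow now 3.
Augment Res→B→E→F→Out: bottleneck 2, flow now 5.
Augment Res→C→D→H→Out: bottleneck 6, flow now 11.
Augment Res→C→E→F→Out: bottleneck 3, flow now 14.
No augmenting path remains; maximum flow = 14.
By max-flow min-cut, the minimum cut capacity equals the max flow.
In the residual graph, reachable from Res: {Res, B}.
Min-cut edges: Res→A (3), Res→C (9), B→E (2); capacity 3 + 9 + 2 = 14.

14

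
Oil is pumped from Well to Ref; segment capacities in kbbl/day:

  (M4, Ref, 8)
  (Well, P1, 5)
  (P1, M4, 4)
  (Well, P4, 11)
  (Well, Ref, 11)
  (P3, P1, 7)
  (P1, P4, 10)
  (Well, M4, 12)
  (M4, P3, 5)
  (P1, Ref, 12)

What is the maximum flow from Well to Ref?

Augment Well→Ref: bottleneck 11, flow now 11.
Augment Well→M4→Ref: bottleneck 8, flow now 19.
Augment Well→P1→Ref: bottleneck 5, flow now 24.
Augment Well→M4→P3→P1→Ref: bottleneck 4, flow now 28.
No augmenting path remains; maximum flow = 28.
In the residual graph, reachable from Well: {Well, P4}.
Min-cut edges: Well→M4 (12), Well→P1 (5), Well→Ref (11); capacity 12 + 5 + 11 = 28.
This cut is saturated, so no flow can exceed 28.

28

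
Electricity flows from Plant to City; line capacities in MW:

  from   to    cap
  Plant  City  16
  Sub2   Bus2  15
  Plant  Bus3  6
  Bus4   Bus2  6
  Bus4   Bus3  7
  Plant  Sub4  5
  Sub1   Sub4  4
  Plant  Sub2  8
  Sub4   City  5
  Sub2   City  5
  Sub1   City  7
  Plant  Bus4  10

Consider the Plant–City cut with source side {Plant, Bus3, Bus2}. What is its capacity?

Edges leaving {Plant, Bus3, Bus2}: Plant→Bus4 (10), Plant→Sub2 (8), Plant→Sub4 (5), Plant→City (16).
Cut capacity = 10 + 8 + 5 + 16 = 39.

39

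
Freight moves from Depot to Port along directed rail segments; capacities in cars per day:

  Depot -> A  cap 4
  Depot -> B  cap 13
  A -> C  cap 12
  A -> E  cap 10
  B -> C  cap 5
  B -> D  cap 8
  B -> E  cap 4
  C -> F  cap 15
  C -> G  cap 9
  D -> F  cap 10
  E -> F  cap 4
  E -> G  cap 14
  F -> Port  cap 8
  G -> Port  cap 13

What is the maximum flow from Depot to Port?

Augment Depot→A→C→F→Port: bottleneck 4, flow now 4.
Augment Depot→B→C→F→Port: bottleneck 4, flow now 8.
Augment Depot→B→C→G→Port: bottleneck 1, flow now 9.
Augment Depot→B→E→G→Port: bottleneck 4, flow now 13.
Augment Depot→B→D→F→C→G→Port: bottleneck 4, flow now 17. (uses reverse residual edge)
No augmenting path remains; maximum flow = 17.
In the residual graph, reachable from Depot: {Depot}.
Min-cut edges: Depot→A (4), Depot→B (13); capacity 4 + 13 = 17.
This cut is saturated, so no flow can exceed 17.

17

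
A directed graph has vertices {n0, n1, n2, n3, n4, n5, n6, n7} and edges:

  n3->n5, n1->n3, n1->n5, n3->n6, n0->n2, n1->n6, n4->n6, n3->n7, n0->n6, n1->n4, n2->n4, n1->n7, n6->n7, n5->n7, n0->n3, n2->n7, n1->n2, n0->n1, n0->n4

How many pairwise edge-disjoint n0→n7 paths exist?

Assign every edge capacity 1; by Menger, the answer equals the max flow.
Path n0→n1→n7 (+1); total 1.
Path n0→n2→n7 (+1); total 2.
Path n0→n3→n7 (+1); total 3.
Path n0→n6→n7 (+1); total 4.
No residual n0→n7 path; max flow = 4.
Certifying cut of size 4: {n0→n1, n0→n2, n0→n3, n6→n7}.

4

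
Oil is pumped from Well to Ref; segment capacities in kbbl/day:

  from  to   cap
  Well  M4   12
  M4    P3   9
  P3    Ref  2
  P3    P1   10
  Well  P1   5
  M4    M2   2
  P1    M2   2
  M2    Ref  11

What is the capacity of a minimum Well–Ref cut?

6

Augment Well→P1→M2→Ref: bottleneck 2, flow now 2.
Augment Well→M4→M2→Ref: bottleneck 2, flow now 4.
Augment Well→M4→P3→Ref: bottleneck 2, flow now 6.
No augmenting path remains; maximum flow = 6.
By max-flow min-cut, the minimum cut capacity equals the max flow.
In the residual graph, reachable from Well: {Well, P1, M4, P3}.
Min-cut edges: P1→M2 (2), M4→M2 (2), P3→Ref (2); capacity 2 + 2 + 2 = 6.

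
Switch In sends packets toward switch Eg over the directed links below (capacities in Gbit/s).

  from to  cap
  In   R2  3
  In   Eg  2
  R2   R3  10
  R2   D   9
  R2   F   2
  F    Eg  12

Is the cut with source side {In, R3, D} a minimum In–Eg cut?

No — its capacity is 5, but the minimum cut has capacity 4.

Given cut capacity: 3 + 2 = 5.
Augment In→Eg: bottleneck 2, flow now 2.
Augment In→R2→F→Eg: bottleneck 2, flow now 4.
No augmenting path remains; maximum flow = 4.
In the residual graph, reachable from In: {In, R2, R3, D}.
Min-cut edges: In→Eg (2), R2→F (2); capacity 2 + 2 = 4.
Cut capacity 5 exceeds the max flow 4, so it is not minimum.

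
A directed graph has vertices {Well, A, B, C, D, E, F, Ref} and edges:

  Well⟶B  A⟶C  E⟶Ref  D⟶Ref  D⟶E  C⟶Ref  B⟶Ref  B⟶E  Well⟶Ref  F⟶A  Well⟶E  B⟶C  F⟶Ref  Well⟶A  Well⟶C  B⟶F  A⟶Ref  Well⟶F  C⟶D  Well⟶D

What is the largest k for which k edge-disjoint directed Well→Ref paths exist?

Assign every edge capacity 1; by Menger, the answer equals the max flow.
Path Well→Ref (+1); total 1.
Path Well→A→Ref (+1); total 2.
Path Well→B→Ref (+1); total 3.
Path Well→C→Ref (+1); total 4.
Path Well→D→Ref (+1); total 5.
Path Well→E→Ref (+1); total 6.
Path Well→F→Ref (+1); total 7.
No residual Well→Ref path; max flow = 7.
Certifying cut of size 7: {Well→A, Well→B, Well→C, Well→D, Well→E, Well→F, Well→Ref}.

7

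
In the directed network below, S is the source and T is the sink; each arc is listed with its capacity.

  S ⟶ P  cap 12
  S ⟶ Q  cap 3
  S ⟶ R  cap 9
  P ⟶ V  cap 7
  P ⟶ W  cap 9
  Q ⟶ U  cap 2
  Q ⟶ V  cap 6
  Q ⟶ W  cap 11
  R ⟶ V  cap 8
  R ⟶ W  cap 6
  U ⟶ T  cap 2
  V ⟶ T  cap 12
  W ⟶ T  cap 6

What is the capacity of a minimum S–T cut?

20

Augment S→P→V→T: bottleneck 7, flow now 7.
Augment S→P→W→T: bottleneck 5, flow now 12.
Augment S→Q→U→T: bottleneck 2, flow now 14.
Augment S→Q→V→T: bottleneck 1, flow now 15.
Augment S→R→V→T: bottleneck 4, flow now 19.
Augment S→R→W→T: bottleneck 1, flow now 20.
No augmenting path remains; maximum flow = 20.
By max-flow min-cut, the minimum cut capacity equals the max flow.
In the residual graph, reachable from S: {S, P, Q, R, V, W}.
Min-cut edges: Q→U (2), V→T (12), W→T (6); capacity 2 + 12 + 6 = 20.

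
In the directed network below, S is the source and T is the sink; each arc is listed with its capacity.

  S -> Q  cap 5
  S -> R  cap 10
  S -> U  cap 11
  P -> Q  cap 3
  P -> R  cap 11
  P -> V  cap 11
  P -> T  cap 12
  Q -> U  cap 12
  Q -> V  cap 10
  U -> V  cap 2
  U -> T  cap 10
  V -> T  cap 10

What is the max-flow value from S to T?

16

Augment S→U→T: bottleneck 10, flow now 10.
Augment S→Q→V→T: bottleneck 5, flow now 15.
Augment S→U→V→T: bottleneck 1, flow now 16.
No augmenting path remains; maximum flow = 16.
In the residual graph, reachable from S: {S, R}.
Min-cut edges: S→Q (5), S→U (11); capacity 5 + 11 = 16.
This cut is saturated, so no flow can exceed 16.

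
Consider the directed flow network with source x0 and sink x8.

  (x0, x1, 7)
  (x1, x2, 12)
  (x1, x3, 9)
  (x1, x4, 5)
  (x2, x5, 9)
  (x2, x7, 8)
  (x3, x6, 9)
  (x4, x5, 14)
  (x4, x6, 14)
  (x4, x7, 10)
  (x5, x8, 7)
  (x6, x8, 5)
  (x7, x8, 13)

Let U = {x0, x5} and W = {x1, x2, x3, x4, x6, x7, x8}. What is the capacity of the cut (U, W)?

Edges leaving {x0, x5}: x0→x1 (7), x5→x8 (7).
Cut capacity = 7 + 7 = 14.

14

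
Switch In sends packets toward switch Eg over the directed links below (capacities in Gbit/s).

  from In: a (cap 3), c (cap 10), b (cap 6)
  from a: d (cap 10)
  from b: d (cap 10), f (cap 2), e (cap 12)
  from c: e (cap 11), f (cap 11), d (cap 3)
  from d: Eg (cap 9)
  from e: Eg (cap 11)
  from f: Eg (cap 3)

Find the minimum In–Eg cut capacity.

Augment In→a→d→Eg: bottleneck 3, flow now 3.
Augment In→b→d→Eg: bottleneck 6, flow now 9.
Augment In→c→e→Eg: bottleneck 10, flow now 19.
No augmenting path remains; maximum flow = 19.
By max-flow min-cut, the minimum cut capacity equals the max flow.
In the residual graph, reachable from In: {In}.
Min-cut edges: In→a (3), In→b (6), In→c (10); capacity 3 + 6 + 10 = 19.

19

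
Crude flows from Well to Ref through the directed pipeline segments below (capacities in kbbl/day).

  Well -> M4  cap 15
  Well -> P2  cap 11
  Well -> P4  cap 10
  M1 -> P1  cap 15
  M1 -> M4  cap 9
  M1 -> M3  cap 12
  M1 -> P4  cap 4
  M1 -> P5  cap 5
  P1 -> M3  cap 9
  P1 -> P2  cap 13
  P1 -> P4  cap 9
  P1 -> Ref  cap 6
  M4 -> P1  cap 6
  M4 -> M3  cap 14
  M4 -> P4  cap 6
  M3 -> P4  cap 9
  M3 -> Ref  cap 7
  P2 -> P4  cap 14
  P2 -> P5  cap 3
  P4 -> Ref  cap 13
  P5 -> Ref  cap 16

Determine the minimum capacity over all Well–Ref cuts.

Augment Well→P4→Ref: bottleneck 10, flow now 10.
Augment Well→M4→P1→Ref: bottleneck 6, flow now 16.
Augment Well→M4→M3→Ref: bottleneck 7, flow now 23.
Augment Well→M4→P4→Ref: bottleneck 2, flow now 25.
Augment Well→P2→P4→Ref: bottleneck 1, flow now 26.
Augment Well→P2→P5→Ref: bottleneck 3, flow now 29.
No augmenting path remains; maximum flow = 29.
By max-flow min-cut, the minimum cut capacity equals the max flow.
In the residual graph, reachable from Well: {Well, M4, M3, P2, P4}.
Min-cut edges: M4→P1 (6), M3→Ref (7), P2→P5 (3), P4→Ref (13); capacity 6 + 7 + 3 + 13 = 29.

29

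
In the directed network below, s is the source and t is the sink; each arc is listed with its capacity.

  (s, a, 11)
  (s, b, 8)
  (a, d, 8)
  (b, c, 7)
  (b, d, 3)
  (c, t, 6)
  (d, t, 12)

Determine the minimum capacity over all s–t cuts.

Augment s→a→d→t: bottleneck 8, flow now 8.
Augment s→b→c→t: bottleneck 6, flow now 14.
Augment s→b→d→t: bottleneck 2, flow now 16.
No augmenting path remains; maximum flow = 16.
By max-flow min-cut, the minimum cut capacity equals the max flow.
In the residual graph, reachable from s: {s, a}.
Min-cut edges: s→b (8), a→d (8); capacity 8 + 8 = 16.

16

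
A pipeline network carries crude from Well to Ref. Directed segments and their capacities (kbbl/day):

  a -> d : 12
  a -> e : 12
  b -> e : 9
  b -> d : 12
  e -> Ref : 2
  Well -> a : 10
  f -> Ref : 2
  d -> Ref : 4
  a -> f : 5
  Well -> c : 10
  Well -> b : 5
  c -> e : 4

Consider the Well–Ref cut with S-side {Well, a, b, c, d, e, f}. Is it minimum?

Given cut capacity: 4 + 2 + 2 = 8.
Augment Well→a→d→Ref: bottleneck 4, flow now 4.
Augment Well→a→e→Ref: bottleneck 2, flow now 6.
Augment Well→a→f→Ref: bottleneck 2, flow now 8.
No augmenting path remains; maximum flow = 8.
Cut capacity 8 equals the max flow, so it is a minimum cut.

Yes — it is a minimum cut (capacity 8).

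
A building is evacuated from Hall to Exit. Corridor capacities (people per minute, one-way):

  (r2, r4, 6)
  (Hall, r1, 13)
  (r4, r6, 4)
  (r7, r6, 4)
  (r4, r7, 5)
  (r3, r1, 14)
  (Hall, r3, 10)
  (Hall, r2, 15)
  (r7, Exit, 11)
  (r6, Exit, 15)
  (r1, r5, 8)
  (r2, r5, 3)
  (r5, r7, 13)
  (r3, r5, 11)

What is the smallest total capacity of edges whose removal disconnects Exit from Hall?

19

Augment Hall→r1→r5→r7→Exit: bottleneck 8, flow now 8.
Augment Hall→r2→r4→r6→Exit: bottleneck 4, flow now 12.
Augment Hall→r2→r4→r7→Exit: bottleneck 2, flow now 14.
Augment Hall→r2→r5→r7→Exit: bottleneck 1, flow now 15.
Augment Hall→r2→r5→r7→r6→Exit: bottleneck 2, flow now 17.
Augment Hall→r3→r5→r7→r6→Exit: bottleneck 2, flow now 19.
No augmenting path remains; maximum flow = 19.
By max-flow min-cut, the minimum cut capacity equals the max flow.
In the residual graph, reachable from Hall: {Hall, r1, r2, r3, r5}.
Min-cut edges: r2→r4 (6), r5→r7 (13); capacity 6 + 13 = 19.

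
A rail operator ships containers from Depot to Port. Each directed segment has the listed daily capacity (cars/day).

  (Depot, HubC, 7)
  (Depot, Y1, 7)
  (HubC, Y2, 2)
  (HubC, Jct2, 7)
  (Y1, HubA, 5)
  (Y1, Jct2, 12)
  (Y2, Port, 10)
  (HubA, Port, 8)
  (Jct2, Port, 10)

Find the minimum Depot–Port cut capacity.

14

Augment Depot→HubC→Y2→Port: bottleneck 2, flow now 2.
Augment Depot→HubC→Jct2→Port: bottleneck 5, flow now 7.
Augment Depot→Y1→HubA→Port: bottleneck 5, flow now 12.
Augment Depot→Y1→Jct2→Port: bottleneck 2, flow now 14.
No augmenting path remains; maximum flow = 14.
By max-flow min-cut, the minimum cut capacity equals the max flow.
In the residual graph, reachable from Depot: {Depot}.
Min-cut edges: Depot→HubC (7), Depot→Y1 (7); capacity 7 + 7 = 14.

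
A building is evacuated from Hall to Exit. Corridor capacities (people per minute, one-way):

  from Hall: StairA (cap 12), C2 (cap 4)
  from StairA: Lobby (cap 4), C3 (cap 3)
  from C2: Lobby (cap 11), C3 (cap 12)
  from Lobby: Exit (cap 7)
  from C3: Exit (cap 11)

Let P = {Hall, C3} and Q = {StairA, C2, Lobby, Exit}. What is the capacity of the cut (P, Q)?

Edges leaving {Hall, C3}: Hall→StairA (12), Hall→C2 (4), C3→Exit (11).
Cut capacity = 12 + 4 + 11 = 27.

27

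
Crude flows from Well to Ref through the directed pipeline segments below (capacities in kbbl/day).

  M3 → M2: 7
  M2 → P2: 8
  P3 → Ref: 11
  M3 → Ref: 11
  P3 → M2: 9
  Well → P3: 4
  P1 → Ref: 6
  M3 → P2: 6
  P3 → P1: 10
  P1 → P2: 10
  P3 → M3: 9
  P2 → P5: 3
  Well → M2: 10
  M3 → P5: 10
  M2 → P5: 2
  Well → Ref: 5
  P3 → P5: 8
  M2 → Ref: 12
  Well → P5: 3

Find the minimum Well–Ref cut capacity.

Augment Well→Ref: bottleneck 5, flow now 5.
Augment Well→P3→Ref: bottleneck 4, flow now 9.
Augment Well→M2→Ref: bottleneck 10, flow now 19.
No augmenting path remains; maximum flow = 19.
By max-flow min-cut, the minimum cut capacity equals the max flow.
In the residual graph, reachable from Well: {Well, P5}.
Min-cut edges: Well→P3 (4), Well→M2 (10), Well→Ref (5); capacity 4 + 10 + 5 = 19.

19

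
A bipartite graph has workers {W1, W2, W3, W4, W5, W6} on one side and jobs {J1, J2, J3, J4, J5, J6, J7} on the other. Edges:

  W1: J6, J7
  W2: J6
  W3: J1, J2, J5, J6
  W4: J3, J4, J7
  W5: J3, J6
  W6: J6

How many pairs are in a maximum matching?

5

Unit-capacity flow: source→left, listed edges, right→sink; max matching = max flow.
Augmenting path W1→J6 (+1); matched 1.
Augmenting path W3→J1 (+1); matched 2.
Augmenting path W4→J3 (+1); matched 3.
Augmenting path W2→J6→W1→J7 (+1); matched 4.
Augmenting path W5→J3→W4→J4 (+1); matched 5.
No augmenting path remains; maximum matching = 5.
König certificate: {W1, W3, W4, W5, J6} is a vertex cover of size 5 (every listed pair touches it), so no matching can be larger.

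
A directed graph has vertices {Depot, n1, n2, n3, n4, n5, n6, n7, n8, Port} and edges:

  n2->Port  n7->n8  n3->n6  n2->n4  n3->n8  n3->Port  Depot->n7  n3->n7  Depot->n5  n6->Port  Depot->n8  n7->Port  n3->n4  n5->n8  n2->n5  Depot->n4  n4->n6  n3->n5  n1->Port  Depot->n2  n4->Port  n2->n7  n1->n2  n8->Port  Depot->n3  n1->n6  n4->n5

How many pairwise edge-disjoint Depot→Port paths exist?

Assign every edge capacity 1; by Menger, the answer equals the max flow.
Path Depot→n2→Port (+1); total 1.
Path Depot→n3→Port (+1); total 2.
Path Depot→n4→Port (+1); total 3.
Path Depot→n7→Port (+1); total 4.
Path Depot→n8→Port (+1); total 5.
No residual Depot→Port path; max flow = 5.
Certifying cut of size 5: {Depot→n2, Depot→n3, Depot→n4, Depot→n7, n8→Port}.

5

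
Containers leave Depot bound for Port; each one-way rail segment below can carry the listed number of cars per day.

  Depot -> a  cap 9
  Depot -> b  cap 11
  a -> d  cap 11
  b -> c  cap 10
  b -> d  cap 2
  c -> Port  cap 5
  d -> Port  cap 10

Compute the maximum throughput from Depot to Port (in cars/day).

Augment Depot→a→d→Port: bottleneck 9, flow now 9.
Augment Depot→b→c→Port: bottleneck 5, flow now 14.
Augment Depot→b→d→Port: bottleneck 1, flow now 15.
No augmenting path remains; maximum flow = 15.
In the residual graph, reachable from Depot: {Depot, a, b, c, d}.
Min-cut edges: c→Port (5), d→Port (10); capacity 5 + 10 = 15.
This cut is saturated, so no flow can exceed 15.

15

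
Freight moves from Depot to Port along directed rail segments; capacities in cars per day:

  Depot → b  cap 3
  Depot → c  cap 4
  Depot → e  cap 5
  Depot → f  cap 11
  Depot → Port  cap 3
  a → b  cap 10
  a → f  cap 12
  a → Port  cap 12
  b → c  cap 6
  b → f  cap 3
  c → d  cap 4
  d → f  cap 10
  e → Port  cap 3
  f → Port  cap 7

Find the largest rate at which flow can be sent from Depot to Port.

Augment Depot→Port: bottleneck 3, flow now 3.
Augment Depot→e→Port: bottleneck 3, flow now 6.
Augment Depot→f→Port: bottleneck 7, flow now 13.
No augmenting path remains; maximum flow = 13.
In the residual graph, reachable from Depot: {Depot, b, c, d, e, f}.
Min-cut edges: Depot→Port (3), e→Port (3), f→Port (7); capacity 3 + 3 + 7 = 13.
This cut is saturated, so no flow can exceed 13.

13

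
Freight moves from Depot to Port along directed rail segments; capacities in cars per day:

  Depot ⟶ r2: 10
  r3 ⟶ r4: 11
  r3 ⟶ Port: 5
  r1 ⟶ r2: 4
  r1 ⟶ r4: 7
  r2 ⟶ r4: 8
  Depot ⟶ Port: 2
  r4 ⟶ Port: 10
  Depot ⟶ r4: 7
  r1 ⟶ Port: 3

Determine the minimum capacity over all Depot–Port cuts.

Augment Depot→Port: bottleneck 2, flow now 2.
Augment Depot→r4→Port: bottleneck 7, flow now 9.
Augment Depot→r2→r4→Port: bottleneck 3, flow now 12.
No augmenting path remains; maximum flow = 12.
By max-flow min-cut, the minimum cut capacity equals the max flow.
In the residual graph, reachable from Depot: {Depot, r2, r4}.
Min-cut edges: Depot→Port (2), r4→Port (10); capacity 2 + 10 = 12.

12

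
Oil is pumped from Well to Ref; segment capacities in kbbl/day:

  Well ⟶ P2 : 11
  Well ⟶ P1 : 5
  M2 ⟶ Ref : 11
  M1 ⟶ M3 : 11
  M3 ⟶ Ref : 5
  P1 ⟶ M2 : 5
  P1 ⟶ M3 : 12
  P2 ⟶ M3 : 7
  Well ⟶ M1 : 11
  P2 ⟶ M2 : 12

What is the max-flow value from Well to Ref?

Augment Well→P2→M3→Ref: bottleneck 5, flow now 5.
Augment Well→P2→M2→Ref: bottleneck 6, flow now 11.
Augment Well→P1→M2→Ref: bottleneck 5, flow now 16.
No augmenting path remains; maximum flow = 16.
In the residual graph, reachable from Well: {Well, P2, P1, M1, M3, M2}.
Min-cut edges: M3→Ref (5), M2→Ref (11); capacity 5 + 11 = 16.
This cut is saturated, so no flow can exceed 16.

16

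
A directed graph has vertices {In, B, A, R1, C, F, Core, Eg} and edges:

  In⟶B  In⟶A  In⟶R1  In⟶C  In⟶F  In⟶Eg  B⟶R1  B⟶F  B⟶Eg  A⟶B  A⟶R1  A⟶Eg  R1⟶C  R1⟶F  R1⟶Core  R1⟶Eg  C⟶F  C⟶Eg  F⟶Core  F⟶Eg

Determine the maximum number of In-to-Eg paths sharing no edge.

6

Assign every edge capacity 1; by Menger, the answer equals the max flow.
Path In→Eg (+1); total 1.
Path In→B→Eg (+1); total 2.
Path In→A→Eg (+1); total 3.
Path In→R1→Eg (+1); total 4.
Path In→C→Eg (+1); total 5.
Path In→F→Eg (+1); total 6.
No residual In→Eg path; max flow = 6.
Certifying cut of size 6: {In→A, In→B, In→C, In→Eg, In→F, In→R1}.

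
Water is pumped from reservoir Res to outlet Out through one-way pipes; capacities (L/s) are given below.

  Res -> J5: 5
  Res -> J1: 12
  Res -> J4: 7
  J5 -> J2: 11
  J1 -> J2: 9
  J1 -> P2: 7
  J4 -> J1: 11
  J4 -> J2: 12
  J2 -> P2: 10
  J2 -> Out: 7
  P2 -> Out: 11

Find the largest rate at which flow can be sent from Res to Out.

18

Augment Res→J5→J2→Out: bottleneck 5, flow now 5.
Augment Res→J1→J2→Out: bottleneck 2, flow now 7.
Augment Res→J1→P2→Out: bottleneck 7, flow now 14.
Augment Res→J1→J2→P2→Out: bottleneck 3, flow now 17.
Augment Res→J4→J2→P2→Out: bottleneck 1, flow now 18.
No augmenting path remains; maximum flow = 18.
In the residual graph, reachable from Res: {Res, J5, J1, J4, J2, P2}.
Min-cut edges: J2→Out (7), P2→Out (11); capacity 7 + 11 = 18.
This cut is saturated, so no flow can exceed 18.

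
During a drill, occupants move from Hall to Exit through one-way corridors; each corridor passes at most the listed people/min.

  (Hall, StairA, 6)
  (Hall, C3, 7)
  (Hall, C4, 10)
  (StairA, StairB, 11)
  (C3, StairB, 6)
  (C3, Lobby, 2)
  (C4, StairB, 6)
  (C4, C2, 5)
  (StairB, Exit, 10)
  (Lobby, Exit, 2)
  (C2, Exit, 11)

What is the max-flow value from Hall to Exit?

17

Augment Hall→StairA→StairB→Exit: bottleneck 6, flow now 6.
Augment Hall→C3→StairB→Exit: bottleneck 4, flow now 10.
Augment Hall→C3→Lobby→Exit: bottleneck 2, flow now 12.
Augment Hall→C4→C2→Exit: bottleneck 5, flow now 17.
No augmenting path remains; maximum flow = 17.
In the residual graph, reachable from Hall: {Hall, StairA, C3, C4, StairB}.
Min-cut edges: C3→Lobby (2), C4→C2 (5), StairB→Exit (10); capacity 2 + 5 + 10 = 17.
This cut is saturated, so no flow can exceed 17.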